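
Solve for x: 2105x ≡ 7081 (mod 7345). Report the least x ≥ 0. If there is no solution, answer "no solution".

gcd(2105, 7345):
7345 = 3*2105 + 1030
2105 = 2*1030 + 45
1030 = 22*45 + 40
45 = 1*40 + 5
40 = 8*5 + 0
gcd = 5, but 5 ∤ 7081, so the congruence has no solution.

no solution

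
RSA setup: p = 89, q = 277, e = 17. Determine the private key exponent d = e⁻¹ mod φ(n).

10001

φ(n) = (p−1)(q−1) = 88·276 = 24288.
Need d with 17·d ≡ 1 (mod 24288). Apply the extended Euclidean algorithm:
24288 = 1428×17 + 12
17 = 1×12 + 5
12 = 2×5 + 2
5 = 2×2 + 1
2 = 2×1 + 0
Back-substitute:
1 = 5 − 2·2
1 = −2·12 + 5·5
1 = 5·17 − 7·12
1 = −7·24288 + 10001·17
So 17·10001 ≡ 1 (mod 24288), hence d = 10001.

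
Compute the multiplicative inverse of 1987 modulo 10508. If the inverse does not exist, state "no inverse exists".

Run Euclid on (10508, 1987):
10508 = 5*1987 + 573
1987 = 3*573 + 268
573 = 2*268 + 37
268 = 7*37 + 9
37 = 4*9 + 1
9 = 9*1 + 0
Since gcd(1987, 10508) = 1, back-substitute to write 1 as a combination:
1 = 37 − 4·9
1 = −4·268 + 29·37
1 = 29·573 − 62·268
1 = −62·1987 + 215·573
1 = 215·10508 − 1137·1987
So 1987·(-1137) ≡ 1 (mod 10508), and -1137 ≡ 9371 (mod 10508).

9371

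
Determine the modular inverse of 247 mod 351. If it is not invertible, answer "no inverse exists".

Euclidean algorithm on 351, 247:
351 = 1*247 + 104
247 = 2*104 + 39
104 = 2*39 + 26
39 = 1*26 + 13
26 = 2*13 + 0
The gcd is 13, not 1, hence no inverse exists.

no inverse exists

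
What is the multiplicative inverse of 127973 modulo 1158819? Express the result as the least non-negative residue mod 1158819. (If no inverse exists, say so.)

140627

Extended Euclidean algorithm:
1158819 = 9·127973 + 7062
127973 = 18·7062 + 857
7062 = 8·857 + 206
857 = 4·206 + 33
206 = 6·33 + 8
33 = 4·8 + 1
8 = 8·1 + 0
Since gcd(127973, 1158819) = 1, back-substitute to write 1 as a combination:
1 = 33 − 4·8
1 = −4·206 + 25·33
1 = 25·857 − 104·206
1 = −104·7062 + 857·857
1 = 857·127973 − 15530·7062
1 = −15530·1158819 + 140627·127973
So 127973·140627 ≡ 1 (mod 1158819).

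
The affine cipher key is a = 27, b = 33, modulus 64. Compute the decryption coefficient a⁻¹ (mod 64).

19

gcd(64, 27) by repeated division:
64 = 2·27 + 10
27 = 2·10 + 7
10 = 1·7 + 3
7 = 2·3 + 1
3 = 3·1 + 0
The gcd is 1. Working backward:
1 = 7 − 2·3
1 = −2·10 + 3·7
1 = 3·27 − 8·10
1 = −8·64 + 19·27
So 27·19 ≡ 1 (mod 64).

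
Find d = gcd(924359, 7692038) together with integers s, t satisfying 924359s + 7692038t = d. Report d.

1

Euclidean algorithm:
7692038 = 8×924359 + 297166
924359 = 3×297166 + 32861
297166 = 9×32861 + 1417
32861 = 23×1417 + 270
1417 = 5×270 + 67
270 = 4×67 + 2
67 = 33×2 + 1
2 = 2×1 + 0
gcd(924359, 7692038) = 1.
Back-substituting:
1 = 67 − 33·2
1 = −33·270 + 133·67
1 = 133·1417 − 698·270
1 = −698·32861 + 16187·1417
1 = 16187·297166 − 146381·32861
1 = −146381·924359 + 455330·297166
1 = 455330·7692038 − 3789021·924359
So 1 = (455330)·7692038 + (-3789021)·924359.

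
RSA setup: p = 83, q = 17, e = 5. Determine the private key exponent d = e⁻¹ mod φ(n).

525

φ(n) = (p−1)(q−1) = 82·16 = 1312.
Need d with 5·d ≡ 1 (mod 1312). Apply the extended Euclidean algorithm:
1312 = 262×5 + 2
5 = 2×2 + 1
2 = 2×1 + 0
Back-substitute:
1 = 5 − 2·2
1 = −2·1312 + 525·5
So 5·525 ≡ 1 (mod 1312), hence d = 525.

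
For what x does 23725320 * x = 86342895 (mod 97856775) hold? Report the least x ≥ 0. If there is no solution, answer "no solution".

6432516

First find gcd(23725320, 97856775):
97856775 = 4·23725320 + 2955495
23725320 = 8·2955495 + 81360
2955495 = 36·81360 + 26535
81360 = 3·26535 + 1755
26535 = 15·1755 + 210
1755 = 8·210 + 75
210 = 2·75 + 60
75 = 1·60 + 15
60 = 4·15 + 0
gcd = 15 and 15 | 86342895, so solutions exist. Divide through by 15: 1581688x ≡ 5756193 (mod 6523785).
Now find 1581688⁻¹ mod 6523785:
6523785 = 4*1581688 + 197033
1581688 = 8*197033 + 5424
197033 = 36*5424 + 1769
5424 = 3*1769 + 117
1769 = 15*117 + 14
117 = 8*14 + 5
14 = 2*5 + 4
5 = 1*4 + 1
4 = 4*1 + 0
Back-substitute:
1 = 5 − 4
1 = −14 + 3·5
1 = 3·117 − 25·14
1 = −25·1769 + 378·117
1 = 378·5424 − 1159·1769
1 = −1159·197033 + 42102·5424
1 = 42102·1581688 − 337975·197033
1 = −337975·6523785 + 1394002·1581688
So 1581688⁻¹ ≡ 1394002 (mod 6523785).
Then x ≡ 1394002·5756193 ≡ 6432516 (mod 6523785); the smallest non-negative solution is x = 6432516.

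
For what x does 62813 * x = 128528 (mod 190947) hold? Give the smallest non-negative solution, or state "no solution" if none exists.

91513

First find gcd(62813, 190947):
190947 = 3×62813 + 2508
62813 = 25×2508 + 113
2508 = 22×113 + 22
113 = 5×22 + 3
22 = 7×3 + 1
3 = 3×1 + 0
gcd = 1, so a unique solution mod 190947 exists.
Back-substitute for the Bézout coefficients:
1 = 22 − 7·3
1 = −7·113 + 36·22
1 = 36·2508 − 799·113
1 = −799·62813 + 20011·2508
1 = 20011·190947 − 60832·62813
So 62813·(-60832) ≡ 1 (mod 190947), giving 62813⁻¹ ≡ 130115.
x ≡ 62813⁻¹·128528 ≡ 130115·128528 ≡ 91513 (mod 190947).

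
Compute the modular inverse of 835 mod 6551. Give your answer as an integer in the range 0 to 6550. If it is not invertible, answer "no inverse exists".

3758

Apply the Euclidean algorithm to 6551 and 835:
6551 = 7×835 + 706
835 = 1×706 + 129
706 = 5×129 + 61
129 = 2×61 + 7
61 = 8×7 + 5
7 = 1×5 + 2
5 = 2×2 + 1
2 = 2×1 + 0
gcd = 1, so the inverse exists. Back-substitute:
1 = 5 − 2·2
1 = −2·7 + 3·5
1 = 3·61 − 26·7
1 = −26·129 + 55·61
1 = 55·706 − 301·129
1 = −301·835 + 356·706
1 = 356·6551 − 2793·835
Thus 835·(-2793) ≡ 1 (mod 6551); reducing, -2793 mod 6551 = 3758.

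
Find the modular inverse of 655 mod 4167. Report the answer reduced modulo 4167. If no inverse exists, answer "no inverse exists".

967

Run Euclid on (4167, 655):
4167 = 6·655 + 237
655 = 2·237 + 181
237 = 1·181 + 56
181 = 3·56 + 13
56 = 4·13 + 4
13 = 3·4 + 1
4 = 4·1 + 0
gcd = 1, so the inverse exists. Back-substitute:
1 = 13 − 3·4
1 = −3·56 + 13·13
1 = 13·181 − 42·56
1 = −42·237 + 55·181
1 = 55·655 − 152·237
1 = −152·4167 + 967·655
So 655·967 ≡ 1 (mod 4167).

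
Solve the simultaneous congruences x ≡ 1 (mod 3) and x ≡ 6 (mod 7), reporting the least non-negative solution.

Write x = 1 + 3·k. Then 3·k ≡ 6 − 1 ≡ 5 (mod 7).
Need 3⁻¹ mod 7. Extended Euclid on (7, 3):
7 = 2·3 + 1
3 = 3·1 + 0
Back-substitute:
1 = 7 − 2·3
3⁻¹ ≡ 5 (mod 7), so k ≡ 5·5 ≡ 4 (mod 7).
x = 1 + 3·4 = 13.

13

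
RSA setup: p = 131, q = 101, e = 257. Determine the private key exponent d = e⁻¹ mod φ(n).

φ(n) = (p−1)(q−1) = 130·100 = 13000.
Need d with 257·d ≡ 1 (mod 13000). Apply the extended Euclidean algorithm:
13000 = 50×257 + 150
257 = 1×150 + 107
150 = 1×107 + 43
107 = 2×43 + 21
43 = 2×21 + 1
21 = 21×1 + 0
Back-substitute:
1 = 43 − 2·21
1 = −2·107 + 5·43
1 = 5·150 − 7·107
1 = −7·257 + 12·150
1 = 12·13000 − 607·257
So 257·(-607) ≡ 1 (mod 13000), hence d ≡ -607 ≡ 12393 (mod 13000).

12393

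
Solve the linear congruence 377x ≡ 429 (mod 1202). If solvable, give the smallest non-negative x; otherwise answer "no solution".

First find gcd(377, 1202):
1202 = 3×377 + 71
377 = 5×71 + 22
71 = 3×22 + 5
22 = 4×5 + 2
5 = 2×2 + 1
2 = 2×1 + 0
gcd = 1, so a unique solution mod 1202 exists.
Back-substitute for the Bézout coefficients:
1 = 5 − 2·2
1 = −2·22 + 9·5
1 = 9·71 − 29·22
1 = −29·377 + 154·71
1 = 154·1202 − 491·377
So 377·(-491) ≡ 1 (mod 1202), giving 377⁻¹ ≡ 711.
x ≡ 377⁻¹·429 ≡ 711·429 ≡ 913 (mod 1202).

913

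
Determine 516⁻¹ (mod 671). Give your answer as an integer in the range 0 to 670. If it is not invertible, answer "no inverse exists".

Extended Euclidean algorithm:
671 = 1*516 + 155
516 = 3*155 + 51
155 = 3*51 + 2
51 = 25*2 + 1
2 = 2*1 + 0
Since gcd(516, 671) = 1, back-substitute to write 1 as a combination:
1 = 51 − 25·2
1 = −25·155 + 76·51
1 = 76·516 − 253·155
1 = −253·671 + 329·516
So 516·329 ≡ 1 (mod 671).

329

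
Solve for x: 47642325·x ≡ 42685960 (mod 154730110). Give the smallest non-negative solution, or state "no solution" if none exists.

30552734

First find gcd(47642325, 154730110):
154730110 = 3*47642325 + 11803135
47642325 = 4*11803135 + 429785
11803135 = 27*429785 + 198940
429785 = 2*198940 + 31905
198940 = 6*31905 + 7510
31905 = 4*7510 + 1865
7510 = 4*1865 + 50
1865 = 37*50 + 15
50 = 3*15 + 5
15 = 3*5 + 0
gcd = 5 and 5 | 42685960, so solutions exist. Divide through by 5: 9528465x ≡ 8537192 (mod 30946022).
Now find 9528465⁻¹ mod 30946022:
30946022 = 3×9528465 + 2360627
9528465 = 4×2360627 + 85957
2360627 = 27×85957 + 39788
85957 = 2×39788 + 6381
39788 = 6×6381 + 1502
6381 = 4×1502 + 373
1502 = 4×373 + 10
373 = 37×10 + 3
10 = 3×3 + 1
3 = 3×1 + 0
Back-substitute:
1 = 10 − 3·3
1 = −3·373 + 112·10
1 = 112·1502 − 451·373
1 = −451·6381 + 1916·1502
1 = 1916·39788 − 11947·6381
1 = −11947·85957 + 25810·39788
1 = 25810·2360627 − 708817·85957
1 = −708817·9528465 + 2861078·2360627
1 = 2861078·30946022 − 9292051·9528465
So 9528465·(-9292051) ≡ 1 (mod 30946022), i.e. 9528465⁻¹ ≡ 21653971.
Then x ≡ 21653971·8537192 ≡ 30552734 (mod 30946022); the smallest non-negative solution is x = 30552734.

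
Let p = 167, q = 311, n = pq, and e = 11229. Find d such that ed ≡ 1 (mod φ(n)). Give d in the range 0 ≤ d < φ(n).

32249

φ(n) = (p−1)(q−1) = 166·310 = 51460.
Need d with 11229·d ≡ 1 (mod 51460). Apply the extended Euclidean algorithm:
51460 = 4·11229 + 6544
11229 = 1·6544 + 4685
6544 = 1·4685 + 1859
4685 = 2·1859 + 967
1859 = 1·967 + 892
967 = 1·892 + 75
892 = 11·75 + 67
75 = 1·67 + 8
67 = 8·8 + 3
8 = 2·3 + 2
3 = 1·2 + 1
2 = 2·1 + 0
Back-substitute:
1 = 3 − 2
1 = −8 + 3·3
1 = 3·67 − 25·8
1 = −25·75 + 28·67
1 = 28·892 − 333·75
1 = −333·967 + 361·892
1 = 361·1859 − 694·967
1 = −694·4685 + 1749·1859
1 = 1749·6544 − 2443·4685
1 = −2443·11229 + 4192·6544
1 = 4192·51460 − 19211·11229
So 11229·(-19211) ≡ 1 (mod 51460), hence d ≡ -19211 ≡ 32249 (mod 51460).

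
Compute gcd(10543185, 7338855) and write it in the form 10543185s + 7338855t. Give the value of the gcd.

Apply Euclid's algorithm to 10543185 and 7338855:
10543185 = 1×7338855 + 3204330
7338855 = 2×3204330 + 930195
3204330 = 3×930195 + 413745
930195 = 2×413745 + 102705
413745 = 4×102705 + 2925
102705 = 35×2925 + 330
2925 = 8×330 + 285
330 = 1×285 + 45
285 = 6×45 + 15
45 = 3×15 + 0
gcd(10543185, 7338855) = 15.
Working backward:
15 = 285 − 6·45
15 = −6·330 + 7·285
15 = 7·2925 − 62·330
15 = −62·102705 + 2177·2925
15 = 2177·413745 − 8770·102705
15 = −8770·930195 + 19717·413745
15 = 19717·3204330 − 67921·930195
15 = −67921·7338855 + 155559·3204330
15 = 155559·10543185 − 223480·7338855
So 15 = (155559)·10543185 + (-223480)·7338855.

15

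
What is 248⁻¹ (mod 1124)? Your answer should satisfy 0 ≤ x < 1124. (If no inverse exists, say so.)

Euclidean algorithm on 1124, 248:
1124 = 4*248 + 132
248 = 1*132 + 116
132 = 1*116 + 16
116 = 7*16 + 4
16 = 4*4 + 0
The gcd is 4, not 1, hence no inverse exists.

no inverse exists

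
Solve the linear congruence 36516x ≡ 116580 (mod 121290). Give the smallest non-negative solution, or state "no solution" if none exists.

First find gcd(36516, 121290):
121290 = 3·36516 + 11742
36516 = 3·11742 + 1290
11742 = 9·1290 + 132
1290 = 9·132 + 102
132 = 1·102 + 30
102 = 3·30 + 12
30 = 2·12 + 6
12 = 2·6 + 0
gcd = 6 and 6 | 116580, so solutions exist. Divide through by 6: 6086x ≡ 19430 (mod 20215).
Now find 6086⁻¹ mod 20215:
20215 = 3*6086 + 1957
6086 = 3*1957 + 215
1957 = 9*215 + 22
215 = 9*22 + 17
22 = 1*17 + 5
17 = 3*5 + 2
5 = 2*2 + 1
2 = 2*1 + 0
Back-substitute:
1 = 5 − 2·2
1 = −2·17 + 7·5
1 = 7·22 − 9·17
1 = −9·215 + 88·22
1 = 88·1957 − 801·215
1 = −801·6086 + 2491·1957
1 = 2491·20215 − 8274·6086
So 6086·(-8274) ≡ 1 (mod 20215), i.e. 6086⁻¹ ≡ 11941.
Then x ≡ 11941·19430 ≡ 6075 (mod 20215); the smallest non-negative solution is x = 6075.

6075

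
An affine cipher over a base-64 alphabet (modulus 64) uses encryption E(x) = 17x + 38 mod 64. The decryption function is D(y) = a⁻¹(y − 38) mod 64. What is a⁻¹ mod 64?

49

Apply the Euclidean algorithm to 64 and 17:
64 = 3×17 + 13
17 = 1×13 + 4
13 = 3×4 + 1
4 = 4×1 + 0
The gcd is 1. Working backward:
1 = 13 − 3·4
1 = −3·17 + 4·13
1 = 4·64 − 15·17
So 17·(-15) ≡ 1 (mod 64), and -15 ≡ 49 (mod 64).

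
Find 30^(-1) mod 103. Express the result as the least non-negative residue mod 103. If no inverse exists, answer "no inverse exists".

Run Euclid on (103, 30):
103 = 3·30 + 13
30 = 2·13 + 4
13 = 3·4 + 1
4 = 4·1 + 0
gcd = 1, so the inverse exists. Back-substitute:
1 = 13 − 3·4
1 = −3·30 + 7·13
1 = 7·103 − 24·30
Hence 30⁻¹ ≡ -24 ≡ 79 (mod 103).

79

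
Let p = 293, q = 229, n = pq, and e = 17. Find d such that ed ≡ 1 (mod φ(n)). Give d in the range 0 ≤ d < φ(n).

φ(n) = (p−1)(q−1) = 292·228 = 66576.
Need d with 17·d ≡ 1 (mod 66576). Apply the extended Euclidean algorithm:
66576 = 3916*17 + 4
17 = 4*4 + 1
4 = 4*1 + 0
Back-substitute:
1 = 17 − 4·4
1 = −4·66576 + 15665·17
So 17·15665 ≡ 1 (mod 66576), hence d = 15665.

15665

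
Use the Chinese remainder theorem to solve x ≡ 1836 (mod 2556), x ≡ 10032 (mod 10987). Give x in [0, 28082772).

Write x = 1836 + 2556·k. Then 2556·k ≡ 10032 − 1836 ≡ 8196 (mod 10987).
Need 2556⁻¹ mod 10987. Extended Euclid on (10987, 2556):
10987 = 4*2556 + 763
2556 = 3*763 + 267
763 = 2*267 + 229
267 = 1*229 + 38
229 = 6*38 + 1
38 = 38*1 + 0
Back-substitute:
1 = 229 − 6·38
1 = −6·267 + 7·229
1 = 7·763 − 20·267
1 = −20·2556 + 67·763
1 = 67·10987 − 288·2556
2556⁻¹ ≡ 10699 (mod 10987), so k ≡ 10699·8196 ≡ 1757 (mod 10987).
x = 1836 + 2556·1757 = 4492728.

4492728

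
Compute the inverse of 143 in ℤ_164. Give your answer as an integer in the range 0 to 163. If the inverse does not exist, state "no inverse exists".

39

Extended Euclidean algorithm:
164 = 1·143 + 21
143 = 6·21 + 17
21 = 1·17 + 4
17 = 4·4 + 1
4 = 4·1 + 0
The gcd is 1. Working backward:
1 = 17 − 4·4
1 = −4·21 + 5·17
1 = 5·143 − 34·21
1 = −34·164 + 39·143
So 143·39 ≡ 1 (mod 164).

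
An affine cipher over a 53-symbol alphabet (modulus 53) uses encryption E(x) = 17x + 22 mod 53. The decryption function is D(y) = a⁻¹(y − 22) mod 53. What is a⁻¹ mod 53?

25

Extended Euclidean algorithm:
53 = 3×17 + 2
17 = 8×2 + 1
2 = 2×1 + 0
Since gcd(17, 53) = 1, back-substitute to write 1 as a combination:
1 = 17 − 8·2
1 = −8·53 + 25·17
So 17·25 ≡ 1 (mod 53).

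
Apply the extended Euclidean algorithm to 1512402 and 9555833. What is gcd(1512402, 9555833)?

1

Apply Euclid's algorithm to 9555833 and 1512402:
9555833 = 6×1512402 + 481421
1512402 = 3×481421 + 68139
481421 = 7×68139 + 4448
68139 = 15×4448 + 1419
4448 = 3×1419 + 191
1419 = 7×191 + 82
191 = 2×82 + 27
82 = 3×27 + 1
27 = 27×1 + 0
gcd(1512402, 9555833) = 1.
Back-substituting:
1 = 82 − 3·27
1 = −3·191 + 7·82
1 = 7·1419 − 52·191
1 = −52·4448 + 163·1419
1 = 163·68139 − 2497·4448
1 = −2497·481421 + 17642·68139
1 = 17642·1512402 − 55423·481421
1 = −55423·9555833 + 350180·1512402
So 1 = (-55423)·9555833 + (350180)·1512402.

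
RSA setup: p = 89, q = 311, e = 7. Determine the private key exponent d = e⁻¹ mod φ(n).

23383

φ(n) = (p−1)(q−1) = 88·310 = 27280.
Need d with 7·d ≡ 1 (mod 27280). Apply the extended Euclidean algorithm:
27280 = 3897·7 + 1
7 = 7·1 + 0
Back-substitute:
1 = 27280 − 3897·7
So 7·(-3897) ≡ 1 (mod 27280), hence d ≡ -3897 ≡ 23383 (mod 27280).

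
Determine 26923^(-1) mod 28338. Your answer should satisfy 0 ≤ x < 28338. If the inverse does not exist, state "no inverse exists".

15661

Extended Euclidean algorithm:
28338 = 1·26923 + 1415
26923 = 19·1415 + 38
1415 = 37·38 + 9
38 = 4·9 + 2
9 = 4·2 + 1
2 = 2·1 + 0
The gcd is 1. Working backward:
1 = 9 − 4·2
1 = −4·38 + 17·9
1 = 17·1415 − 633·38
1 = −633·26923 + 12044·1415
1 = 12044·28338 − 12677·26923
So 26923·(-12677) ≡ 1 (mod 28338), and -12677 ≡ 15661 (mod 28338).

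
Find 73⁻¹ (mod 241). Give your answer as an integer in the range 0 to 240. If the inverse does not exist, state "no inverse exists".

208

Run Euclid on (241, 73):
241 = 3×73 + 22
73 = 3×22 + 7
22 = 3×7 + 1
7 = 7×1 + 0
The gcd is 1. Working backward:
1 = 22 − 3·7
1 = −3·73 + 10·22
1 = 10·241 − 33·73
Thus 73·(-33) ≡ 1 (mod 241); reducing, -33 mod 241 = 208.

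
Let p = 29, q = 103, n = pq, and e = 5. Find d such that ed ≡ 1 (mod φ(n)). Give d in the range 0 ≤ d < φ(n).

φ(n) = (p−1)(q−1) = 28·102 = 2856.
Need d with 5·d ≡ 1 (mod 2856). Apply the extended Euclidean algorithm:
2856 = 571*5 + 1
5 = 5*1 + 0
Back-substitute:
1 = 2856 − 571·5
So 5·(-571) ≡ 1 (mod 2856), hence d ≡ -571 ≡ 2285 (mod 2856).

2285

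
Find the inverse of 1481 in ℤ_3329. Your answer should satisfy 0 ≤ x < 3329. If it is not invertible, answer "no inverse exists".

1025

gcd(3329, 1481) by repeated division:
3329 = 2×1481 + 367
1481 = 4×367 + 13
367 = 28×13 + 3
13 = 4×3 + 1
3 = 3×1 + 0
The gcd is 1. Working backward:
1 = 13 − 4·3
1 = −4·367 + 113·13
1 = 113·1481 − 456·367
1 = −456·3329 + 1025·1481
So 1481·1025 ≡ 1 (mod 3329).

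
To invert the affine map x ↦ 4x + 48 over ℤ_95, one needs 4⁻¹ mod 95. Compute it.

24

Run Euclid on (95, 4):
95 = 23×4 + 3
4 = 1×3 + 1
3 = 3×1 + 0
gcd = 1, so the inverse exists. Back-substitute:
1 = 4 − 3
1 = −95 + 24·4
So 4·24 ≡ 1 (mod 95).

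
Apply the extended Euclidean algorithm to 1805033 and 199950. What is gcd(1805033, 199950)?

1

Apply Euclid's algorithm to 1805033 and 199950:
1805033 = 9·199950 + 5483
199950 = 36·5483 + 2562
5483 = 2·2562 + 359
2562 = 7·359 + 49
359 = 7·49 + 16
49 = 3·16 + 1
16 = 16·1 + 0
gcd(1805033, 199950) = 1.
Working backward:
1 = 49 − 3·16
1 = −3·359 + 22·49
1 = 22·2562 − 157·359
1 = −157·5483 + 336·2562
1 = 336·199950 − 12253·5483
1 = −12253·1805033 + 110613·199950
So 1 = (-12253)·1805033 + (110613)·199950.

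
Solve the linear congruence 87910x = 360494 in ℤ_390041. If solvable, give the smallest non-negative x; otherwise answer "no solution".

First find gcd(87910, 390041):
390041 = 4·87910 + 38401
87910 = 2·38401 + 11108
38401 = 3·11108 + 5077
11108 = 2·5077 + 954
5077 = 5·954 + 307
954 = 3·307 + 33
307 = 9·33 + 10
33 = 3·10 + 3
10 = 3·3 + 1
3 = 3·1 + 0
gcd = 1, so a unique solution mod 390041 exists.
Back-substitute for the Bézout coefficients:
1 = 10 − 3·3
1 = −3·33 + 10·10
1 = 10·307 − 93·33
1 = −93·954 + 289·307
1 = 289·5077 − 1538·954
1 = −1538·11108 + 3365·5077
1 = 3365·38401 − 11633·11108
1 = −11633·87910 + 26631·38401
1 = 26631·390041 − 118157·87910
So 87910·(-118157) ≡ 1 (mod 390041), giving 87910⁻¹ ≡ 271884.
x ≡ 87910⁻¹·360494 ≡ 271884·360494 ≡ 317929 (mod 390041).

317929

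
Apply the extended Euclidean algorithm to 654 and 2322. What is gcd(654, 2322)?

Apply Euclid's algorithm to 2322 and 654:
2322 = 3*654 + 360
654 = 1*360 + 294
360 = 1*294 + 66
294 = 4*66 + 30
66 = 2*30 + 6
30 = 5*6 + 0
gcd(654, 2322) = 6.
Working backward:
6 = 66 − 2·30
6 = −2·294 + 9·66
6 = 9·360 − 11·294
6 = −11·654 + 20·360
6 = 20·2322 − 71·654
So 6 = (20)·2322 + (-71)·654.

6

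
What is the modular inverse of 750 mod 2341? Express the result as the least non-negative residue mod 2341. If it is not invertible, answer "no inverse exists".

Apply the Euclidean algorithm to 2341 and 750:
2341 = 3·750 + 91
750 = 8·91 + 22
91 = 4·22 + 3
22 = 7·3 + 1
3 = 3·1 + 0
The gcd is 1. Working backward:
1 = 22 − 7·3
1 = −7·91 + 29·22
1 = 29·750 − 239·91
1 = −239·2341 + 746·750
So 750·746 ≡ 1 (mod 2341).

746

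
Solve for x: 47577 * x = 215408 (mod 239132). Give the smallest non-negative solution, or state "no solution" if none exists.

First find gcd(47577, 239132):
239132 = 5×47577 + 1247
47577 = 38×1247 + 191
1247 = 6×191 + 101
191 = 1×101 + 90
101 = 1×90 + 11
90 = 8×11 + 2
11 = 5×2 + 1
2 = 2×1 + 0
gcd = 1, so a unique solution mod 239132 exists.
Back-substitute for the Bézout coefficients:
1 = 11 − 5·2
1 = −5·90 + 41·11
1 = 41·101 − 46·90
1 = −46·191 + 87·101
1 = 87·1247 − 568·191
1 = −568·47577 + 21671·1247
1 = 21671·239132 − 108923·47577
So 47577·(-108923) ≡ 1 (mod 239132), giving 47577⁻¹ ≡ 130209.
x ≡ 47577⁻¹·215408 ≡ 130209·215408 ≡ 28860 (mod 239132).

28860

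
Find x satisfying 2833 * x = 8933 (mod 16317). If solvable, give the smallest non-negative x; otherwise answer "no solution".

First find gcd(2833, 16317):
16317 = 5*2833 + 2152
2833 = 1*2152 + 681
2152 = 3*681 + 109
681 = 6*109 + 27
109 = 4*27 + 1
27 = 27*1 + 0
gcd = 1, so a unique solution mod 16317 exists.
Back-substitute for the Bézout coefficients:
1 = 109 − 4·27
1 = −4·681 + 25·109
1 = 25·2152 − 79·681
1 = −79·2833 + 104·2152
1 = 104·16317 − 599·2833
So 2833·(-599) ≡ 1 (mod 16317), giving 2833⁻¹ ≡ 15718.
x ≡ 2833⁻¹·8933 ≡ 15718·8933 ≡ 1109 (mod 16317).

1109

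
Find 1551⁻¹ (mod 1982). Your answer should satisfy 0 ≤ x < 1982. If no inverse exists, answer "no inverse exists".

Apply the Euclidean algorithm to 1982 and 1551:
1982 = 1·1551 + 431
1551 = 3·431 + 258
431 = 1·258 + 173
258 = 1·173 + 85
173 = 2·85 + 3
85 = 28·3 + 1
3 = 3·1 + 0
The gcd is 1. Working backward:
1 = 85 − 28·3
1 = −28·173 + 57·85
1 = 57·258 − 85·173
1 = −85·431 + 142·258
1 = 142·1551 − 511·431
1 = −511·1982 + 653·1551
So 1551·653 ≡ 1 (mod 1982).

653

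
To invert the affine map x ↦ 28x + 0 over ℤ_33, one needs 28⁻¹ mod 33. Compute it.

13

gcd(33, 28) by repeated division:
33 = 1·28 + 5
28 = 5·5 + 3
5 = 1·3 + 2
3 = 1·2 + 1
2 = 2·1 + 0
The gcd is 1. Working backward:
1 = 3 − 2
1 = −5 + 2·3
1 = 2·28 − 11·5
1 = −11·33 + 13·28
So 28·13 ≡ 1 (mod 33).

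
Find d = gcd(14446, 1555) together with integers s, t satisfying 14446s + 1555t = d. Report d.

1

Repeated division:
14446 = 9×1555 + 451
1555 = 3×451 + 202
451 = 2×202 + 47
202 = 4×47 + 14
47 = 3×14 + 5
14 = 2×5 + 4
5 = 1×4 + 1
4 = 4×1 + 0
gcd(14446, 1555) = 1.
Back-substituting:
1 = 5 − 4
1 = −14 + 3·5
1 = 3·47 − 10·14
1 = −10·202 + 43·47
1 = 43·451 − 96·202
1 = −96·1555 + 331·451
1 = 331·14446 − 3075·1555
So 1 = (331)·14446 + (-3075)·1555.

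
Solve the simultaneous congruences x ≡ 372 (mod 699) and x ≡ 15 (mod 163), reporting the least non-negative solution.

101727

Write x = 372 + 699·k. Then 699·k ≡ 15 − 372 ≡ 132 (mod 163).
Need 699⁻¹ mod 163. Extended Euclid on (163, 47):
163 = 3*47 + 22
47 = 2*22 + 3
22 = 7*3 + 1
3 = 3*1 + 0
Back-substitute:
1 = 22 − 7·3
1 = −7·47 + 15·22
1 = 15·163 − 52·47
699⁻¹ ≡ 111 (mod 163), so k ≡ 111·132 ≡ 145 (mod 163).
x = 372 + 699·145 = 101727.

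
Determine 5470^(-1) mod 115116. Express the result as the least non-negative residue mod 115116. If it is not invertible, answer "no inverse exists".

Compute gcd(5470, 115116):
115116 = 21·5470 + 246
5470 = 22·246 + 58
246 = 4·58 + 14
58 = 4·14 + 2
14 = 7·2 + 0
gcd(5470, 115116) = 2 ≠ 1, so 5470 has no multiplicative inverse modulo 115116.

no inverse exists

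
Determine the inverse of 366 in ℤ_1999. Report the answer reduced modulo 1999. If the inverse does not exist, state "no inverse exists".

Extended Euclidean algorithm:
1999 = 5*366 + 169
366 = 2*169 + 28
169 = 6*28 + 1
28 = 28*1 + 0
gcd = 1, so the inverse exists. Back-substitute:
1 = 169 − 6·28
1 = −6·366 + 13·169
1 = 13·1999 − 71·366
Hence 366⁻¹ ≡ -71 ≡ 1928 (mod 1999).

1928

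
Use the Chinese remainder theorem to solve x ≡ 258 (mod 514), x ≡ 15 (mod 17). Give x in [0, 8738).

Write x = 258 + 514·k. Then 514·k ≡ 15 − 258 ≡ 12 (mod 17).
Need 514⁻¹ mod 17. Extended Euclid on (17, 4):
17 = 4×4 + 1
4 = 4×1 + 0
Back-substitute:
1 = 17 − 4·4
514⁻¹ ≡ 13 (mod 17), so k ≡ 13·12 ≡ 3 (mod 17).
x = 258 + 514·3 = 1800.

1800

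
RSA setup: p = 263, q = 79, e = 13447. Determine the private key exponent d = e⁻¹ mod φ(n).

14971

φ(n) = (p−1)(q−1) = 262·78 = 20436.
Need d with 13447·d ≡ 1 (mod 20436). Apply the extended Euclidean algorithm:
20436 = 1·13447 + 6989
13447 = 1·6989 + 6458
6989 = 1·6458 + 531
6458 = 12·531 + 86
531 = 6·86 + 15
86 = 5·15 + 11
15 = 1·11 + 4
11 = 2·4 + 3
4 = 1·3 + 1
3 = 3·1 + 0
Back-substitute:
1 = 4 − 3
1 = −11 + 3·4
1 = 3·15 − 4·11
1 = −4·86 + 23·15
1 = 23·531 − 142·86
1 = −142·6458 + 1727·531
1 = 1727·6989 − 1869·6458
1 = −1869·13447 + 3596·6989
1 = 3596·20436 − 5465·13447
So 13447·(-5465) ≡ 1 (mod 20436), hence d ≡ -5465 ≡ 14971 (mod 20436).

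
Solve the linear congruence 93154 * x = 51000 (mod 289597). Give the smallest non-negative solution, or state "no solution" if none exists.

167714

First find gcd(93154, 289597):
289597 = 3·93154 + 10135
93154 = 9·10135 + 1939
10135 = 5·1939 + 440
1939 = 4·440 + 179
440 = 2·179 + 82
179 = 2·82 + 15
82 = 5·15 + 7
15 = 2·7 + 1
7 = 7·1 + 0
gcd = 1, so a unique solution mod 289597 exists.
Back-substitute for the Bézout coefficients:
1 = 15 − 2·7
1 = −2·82 + 11·15
1 = 11·179 − 24·82
1 = −24·440 + 59·179
1 = 59·1939 − 260·440
1 = −260·10135 + 1359·1939
1 = 1359·93154 − 12491·10135
1 = −12491·289597 + 38832·93154
So 93154·(38832) ≡ 1 (mod 289597), giving 93154⁻¹ ≡ 38832.
x ≡ 93154⁻¹·51000 ≡ 38832·51000 ≡ 167714 (mod 289597).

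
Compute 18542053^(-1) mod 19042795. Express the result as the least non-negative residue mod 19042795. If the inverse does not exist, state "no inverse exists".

16984467

Run Euclid on (19042795, 18542053):
19042795 = 1·18542053 + 500742
18542053 = 37·500742 + 14599
500742 = 34·14599 + 4376
14599 = 3·4376 + 1471
4376 = 2·1471 + 1434
1471 = 1·1434 + 37
1434 = 38·37 + 28
37 = 1·28 + 9
28 = 3·9 + 1
9 = 9·1 + 0
The gcd is 1. Working backward:
1 = 28 − 3·9
1 = −3·37 + 4·28
1 = 4·1434 − 155·37
1 = −155·1471 + 159·1434
1 = 159·4376 − 473·1471
1 = −473·14599 + 1578·4376
1 = 1578·500742 − 54125·14599
1 = −54125·18542053 + 2004203·500742
1 = 2004203·19042795 − 2058328·18542053
So 18542053·(-2058328) ≡ 1 (mod 19042795), and -2058328 ≡ 16984467 (mod 19042795).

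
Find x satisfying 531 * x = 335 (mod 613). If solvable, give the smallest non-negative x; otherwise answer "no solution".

123

First find gcd(531, 613):
613 = 1·531 + 82
531 = 6·82 + 39
82 = 2·39 + 4
39 = 9·4 + 3
4 = 1·3 + 1
3 = 3·1 + 0
gcd = 1, so a unique solution mod 613 exists.
Back-substitute for the Bézout coefficients:
1 = 4 − 3
1 = −39 + 10·4
1 = 10·82 − 21·39
1 = −21·531 + 136·82
1 = 136·613 − 157·531
So 531·(-157) ≡ 1 (mod 613), giving 531⁻¹ ≡ 456.
x ≡ 531⁻¹·335 ≡ 456·335 ≡ 123 (mod 613).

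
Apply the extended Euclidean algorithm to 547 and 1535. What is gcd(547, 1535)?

1

Apply Euclid's algorithm to 1535 and 547:
1535 = 2*547 + 441
547 = 1*441 + 106
441 = 4*106 + 17
106 = 6*17 + 4
17 = 4*4 + 1
4 = 4*1 + 0
gcd(547, 1535) = 1.
Working backward:
1 = 17 − 4·4
1 = −4·106 + 25·17
1 = 25·441 − 104·106
1 = −104·547 + 129·441
1 = 129·1535 − 362·547
So 1 = (129)·1535 + (-362)·547.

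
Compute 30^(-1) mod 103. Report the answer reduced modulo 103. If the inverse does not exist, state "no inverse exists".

Run Euclid on (103, 30):
103 = 3*30 + 13
30 = 2*13 + 4
13 = 3*4 + 1
4 = 4*1 + 0
Since gcd(30, 103) = 1, back-substitute to write 1 as a combination:
1 = 13 − 3·4
1 = −3·30 + 7·13
1 = 7·103 − 24·30
So 30·(-24) ≡ 1 (mod 103), and -24 ≡ 79 (mod 103).

79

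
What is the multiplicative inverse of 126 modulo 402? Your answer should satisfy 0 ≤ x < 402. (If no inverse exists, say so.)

Euclidean algorithm on 402, 126:
402 = 3×126 + 24
126 = 5×24 + 6
24 = 4×6 + 0
Since gcd = 6 > 1, 126 is not a unit mod 402.

no inverse exists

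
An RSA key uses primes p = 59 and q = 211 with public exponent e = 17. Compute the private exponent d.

1433

φ(n) = (p−1)(q−1) = 58·210 = 12180.
Need d with 17·d ≡ 1 (mod 12180). Apply the extended Euclidean algorithm:
12180 = 716*17 + 8
17 = 2*8 + 1
8 = 8*1 + 0
Back-substitute:
1 = 17 − 2·8
1 = −2·12180 + 1433·17
So 17·1433 ≡ 1 (mod 12180), hence d = 1433.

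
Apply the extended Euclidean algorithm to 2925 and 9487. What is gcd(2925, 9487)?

1

Apply Euclid's algorithm to 9487 and 2925:
9487 = 3·2925 + 712
2925 = 4·712 + 77
712 = 9·77 + 19
77 = 4·19 + 1
19 = 19·1 + 0
gcd(2925, 9487) = 1.
Working backward:
1 = 77 − 4·19
1 = −4·712 + 37·77
1 = 37·2925 − 152·712
1 = −152·9487 + 493·2925
So 1 = (-152)·9487 + (493)·2925.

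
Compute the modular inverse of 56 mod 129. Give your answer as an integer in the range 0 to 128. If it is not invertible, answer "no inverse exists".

53

Run Euclid on (129, 56):
129 = 2*56 + 17
56 = 3*17 + 5
17 = 3*5 + 2
5 = 2*2 + 1
2 = 2*1 + 0
The gcd is 1. Working backward:
1 = 5 − 2·2
1 = −2·17 + 7·5
1 = 7·56 − 23·17
1 = −23·129 + 53·56
So 56·53 ≡ 1 (mod 129).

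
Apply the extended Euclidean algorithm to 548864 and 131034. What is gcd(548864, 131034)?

2

Apply Euclid's algorithm to 548864 and 131034:
548864 = 4×131034 + 24728
131034 = 5×24728 + 7394
24728 = 3×7394 + 2546
7394 = 2×2546 + 2302
2546 = 1×2302 + 244
2302 = 9×244 + 106
244 = 2×106 + 32
106 = 3×32 + 10
32 = 3×10 + 2
10 = 5×2 + 0
gcd(548864, 131034) = 2.
Working backward:
2 = 32 − 3·10
2 = −3·106 + 10·32
2 = 10·244 − 23·106
2 = −23·2302 + 217·244
2 = 217·2546 − 240·2302
2 = −240·7394 + 697·2546
2 = 697·24728 − 2331·7394
2 = −2331·131034 + 12352·24728
2 = 12352·548864 − 51739·131034
So 2 = (12352)·548864 + (-51739)·131034.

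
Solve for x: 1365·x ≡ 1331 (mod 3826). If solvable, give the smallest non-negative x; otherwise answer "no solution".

First find gcd(1365, 3826):
3826 = 2*1365 + 1096
1365 = 1*1096 + 269
1096 = 4*269 + 20
269 = 13*20 + 9
20 = 2*9 + 2
9 = 4*2 + 1
2 = 2*1 + 0
gcd = 1, so a unique solution mod 3826 exists.
Back-substitute for the Bézout coefficients:
1 = 9 − 4·2
1 = −4·20 + 9·9
1 = 9·269 − 121·20
1 = −121·1096 + 493·269
1 = 493·1365 − 614·1096
1 = −614·3826 + 1721·1365
So 1365·(1721) ≡ 1 (mod 3826), giving 1365⁻¹ ≡ 1721.
x ≡ 1365⁻¹·1331 ≡ 1721·1331 ≡ 2703 (mod 3826).

2703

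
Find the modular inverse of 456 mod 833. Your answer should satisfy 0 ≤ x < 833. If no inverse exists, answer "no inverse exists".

232

Run Euclid on (833, 456):
833 = 1×456 + 377
456 = 1×377 + 79
377 = 4×79 + 61
79 = 1×61 + 18
61 = 3×18 + 7
18 = 2×7 + 4
7 = 1×4 + 3
4 = 1×3 + 1
3 = 3×1 + 0
The gcd is 1. Working backward:
1 = 4 − 3
1 = −7 + 2·4
1 = 2·18 − 5·7
1 = −5·61 + 17·18
1 = 17·79 − 22·61
1 = −22·377 + 105·79
1 = 105·456 − 127·377
1 = −127·833 + 232·456
So 456·232 ≡ 1 (mod 833).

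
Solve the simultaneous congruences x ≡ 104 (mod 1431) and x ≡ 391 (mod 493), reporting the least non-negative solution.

153221

Write x = 104 + 1431·k. Then 1431·k ≡ 391 − 104 ≡ 287 (mod 493).
Need 1431⁻¹ mod 493. Extended Euclid on (493, 445):
493 = 1·445 + 48
445 = 9·48 + 13
48 = 3·13 + 9
13 = 1·9 + 4
9 = 2·4 + 1
4 = 4·1 + 0
Back-substitute:
1 = 9 − 2·4
1 = −2·13 + 3·9
1 = 3·48 − 11·13
1 = −11·445 + 102·48
1 = 102·493 − 113·445
1431⁻¹ ≡ 380 (mod 493), so k ≡ 380·287 ≡ 107 (mod 493).
x = 104 + 1431·107 = 153221.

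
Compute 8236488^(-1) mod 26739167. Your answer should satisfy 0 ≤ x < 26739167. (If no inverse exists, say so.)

no inverse exists

Compute gcd(8236488, 26739167):
26739167 = 3·8236488 + 2029703
8236488 = 4·2029703 + 117676
2029703 = 17·117676 + 29211
117676 = 4·29211 + 832
29211 = 35·832 + 91
832 = 9·91 + 13
91 = 7·13 + 0
Since gcd = 13 > 1, 8236488 is not a unit mod 26739167.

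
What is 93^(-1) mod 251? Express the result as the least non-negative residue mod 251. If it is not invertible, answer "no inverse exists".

27

gcd(251, 93) by repeated division:
251 = 2×93 + 65
93 = 1×65 + 28
65 = 2×28 + 9
28 = 3×9 + 1
9 = 9×1 + 0
gcd = 1, so the inverse exists. Back-substitute:
1 = 28 − 3·9
1 = −3·65 + 7·28
1 = 7·93 − 10·65
1 = −10·251 + 27·93
So 93·27 ≡ 1 (mod 251).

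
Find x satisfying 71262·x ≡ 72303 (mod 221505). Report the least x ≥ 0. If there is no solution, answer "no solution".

First find gcd(71262, 221505):
221505 = 3*71262 + 7719
71262 = 9*7719 + 1791
7719 = 4*1791 + 555
1791 = 3*555 + 126
555 = 4*126 + 51
126 = 2*51 + 24
51 = 2*24 + 3
24 = 8*3 + 0
gcd = 3 and 3 | 72303, so solutions exist. Divide through by 3: 23754x ≡ 24101 (mod 73835).
Now find 23754⁻¹ mod 73835:
73835 = 3·23754 + 2573
23754 = 9·2573 + 597
2573 = 4·597 + 185
597 = 3·185 + 42
185 = 4·42 + 17
42 = 2·17 + 8
17 = 2·8 + 1
8 = 8·1 + 0
Back-substitute:
1 = 17 − 2·8
1 = −2·42 + 5·17
1 = 5·185 − 22·42
1 = −22·597 + 71·185
1 = 71·2573 − 306·597
1 = −306·23754 + 2825·2573
1 = 2825·73835 − 8781·23754
So 23754·(-8781) ≡ 1 (mod 73835), i.e. 23754⁻¹ ≡ 65054.
Then x ≡ 65054·24101 ≡ 54064 (mod 73835); the smallest non-negative solution is x = 54064.

54064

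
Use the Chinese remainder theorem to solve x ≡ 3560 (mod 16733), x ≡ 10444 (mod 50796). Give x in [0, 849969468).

Write x = 3560 + 16733·k. Then 16733·k ≡ 10444 − 3560 ≡ 6884 (mod 50796).
Need 16733⁻¹ mod 50796. Extended Euclid on (50796, 16733):
50796 = 3×16733 + 597
16733 = 28×597 + 17
597 = 35×17 + 2
17 = 8×2 + 1
2 = 2×1 + 0
Back-substitute:
1 = 17 − 8·2
1 = −8·597 + 281·17
1 = 281·16733 − 7876·597
1 = −7876·50796 + 23909·16733
16733⁻¹ ≡ 23909 (mod 50796), so k ≡ 23909·6884 ≡ 10516 (mod 50796).
x = 3560 + 16733·10516 = 175967788.

175967788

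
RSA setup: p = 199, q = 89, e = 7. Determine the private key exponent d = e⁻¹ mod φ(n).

14935

φ(n) = (p−1)(q−1) = 198·88 = 17424.
Need d with 7·d ≡ 1 (mod 17424). Apply the extended Euclidean algorithm:
17424 = 2489×7 + 1
7 = 7×1 + 0
Back-substitute:
1 = 17424 − 2489·7
So 7·(-2489) ≡ 1 (mod 17424), hence d ≡ -2489 ≡ 14935 (mod 17424).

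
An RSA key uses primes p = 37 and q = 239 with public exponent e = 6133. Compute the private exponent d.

φ(n) = (p−1)(q−1) = 36·238 = 8568.
Need d with 6133·d ≡ 1 (mod 8568). Apply the extended Euclidean algorithm:
8568 = 1×6133 + 2435
6133 = 2×2435 + 1263
2435 = 1×1263 + 1172
1263 = 1×1172 + 91
1172 = 12×91 + 80
91 = 1×80 + 11
80 = 7×11 + 3
11 = 3×3 + 2
3 = 1×2 + 1
2 = 2×1 + 0
Back-substitute:
1 = 3 − 2
1 = −11 + 4·3
1 = 4·80 − 29·11
1 = −29·91 + 33·80
1 = 33·1172 − 425·91
1 = −425·1263 + 458·1172
1 = 458·2435 − 883·1263
1 = −883·6133 + 2224·2435
1 = 2224·8568 − 3107·6133
So 6133·(-3107) ≡ 1 (mod 8568), hence d ≡ -3107 ≡ 5461 (mod 8568).

5461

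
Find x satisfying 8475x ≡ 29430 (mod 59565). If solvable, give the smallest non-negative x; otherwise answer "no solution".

3609

First find gcd(8475, 59565):
59565 = 7*8475 + 240
8475 = 35*240 + 75
240 = 3*75 + 15
75 = 5*15 + 0
gcd = 15 and 15 | 29430, so solutions exist. Divide through by 15: 565x ≡ 1962 (mod 3971).
Now find 565⁻¹ mod 3971:
3971 = 7*565 + 16
565 = 35*16 + 5
16 = 3*5 + 1
5 = 5*1 + 0
Back-substitute:
1 = 16 − 3·5
1 = −3·565 + 106·16
1 = 106·3971 − 745·565
So 565·(-745) ≡ 1 (mod 3971), i.e. 565⁻¹ ≡ 3226.
Then x ≡ 3226·1962 ≡ 3609 (mod 3971); the smallest non-negative solution is x = 3609.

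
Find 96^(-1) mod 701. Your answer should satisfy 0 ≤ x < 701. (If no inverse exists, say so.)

Extended Euclidean algorithm:
701 = 7*96 + 29
96 = 3*29 + 9
29 = 3*9 + 2
9 = 4*2 + 1
2 = 2*1 + 0
gcd = 1, so the inverse exists. Back-substitute:
1 = 9 − 4·2
1 = −4·29 + 13·9
1 = 13·96 − 43·29
1 = −43·701 + 314·96
So 96·314 ≡ 1 (mod 701).

314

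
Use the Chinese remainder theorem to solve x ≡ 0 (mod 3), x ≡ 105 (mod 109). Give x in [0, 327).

Write x = 0 + 3·k. Then 3·k ≡ 105 − 0 ≡ 105 (mod 109).
Need 3⁻¹ mod 109. Extended Euclid on (109, 3):
109 = 36×3 + 1
3 = 3×1 + 0
Back-substitute:
1 = 109 − 36·3
3⁻¹ ≡ 73 (mod 109), so k ≡ 73·105 ≡ 35 (mod 109).
x = 0 + 3·35 = 105.

105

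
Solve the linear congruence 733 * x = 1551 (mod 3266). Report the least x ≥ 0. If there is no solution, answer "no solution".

First find gcd(733, 3266):
3266 = 4×733 + 334
733 = 2×334 + 65
334 = 5×65 + 9
65 = 7×9 + 2
9 = 4×2 + 1
2 = 2×1 + 0
gcd = 1, so a unique solution mod 3266 exists.
Back-substitute for the Bézout coefficients:
1 = 9 − 4·2
1 = −4·65 + 29·9
1 = 29·334 − 149·65
1 = −149·733 + 327·334
1 = 327·3266 − 1457·733
So 733·(-1457) ≡ 1 (mod 3266), giving 733⁻¹ ≡ 1809.
x ≡ 733⁻¹·1551 ≡ 1809·1551 ≡ 265 (mod 3266).

265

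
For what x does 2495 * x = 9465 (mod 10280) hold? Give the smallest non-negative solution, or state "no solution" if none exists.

799

First find gcd(2495, 10280):
10280 = 4*2495 + 300
2495 = 8*300 + 95
300 = 3*95 + 15
95 = 6*15 + 5
15 = 3*5 + 0
gcd = 5 and 5 | 9465, so solutions exist. Divide through by 5: 499x ≡ 1893 (mod 2056).
Now find 499⁻¹ mod 2056:
2056 = 4*499 + 60
499 = 8*60 + 19
60 = 3*19 + 3
19 = 6*3 + 1
3 = 3*1 + 0
Back-substitute:
1 = 19 − 6·3
1 = −6·60 + 19·19
1 = 19·499 − 158·60
1 = −158·2056 + 651·499
So 499⁻¹ ≡ 651 (mod 2056).
Then x ≡ 651·1893 ≡ 799 (mod 2056); the smallest non-negative solution is x = 799.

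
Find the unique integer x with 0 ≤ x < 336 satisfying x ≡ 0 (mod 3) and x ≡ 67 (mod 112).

Write x = 0 + 3·k. Then 3·k ≡ 67 − 0 ≡ 67 (mod 112).
Need 3⁻¹ mod 112. Extended Euclid on (112, 3):
112 = 37*3 + 1
3 = 3*1 + 0
Back-substitute:
1 = 112 − 37·3
3⁻¹ ≡ 75 (mod 112), so k ≡ 75·67 ≡ 97 (mod 112).
x = 0 + 3·97 = 291.

291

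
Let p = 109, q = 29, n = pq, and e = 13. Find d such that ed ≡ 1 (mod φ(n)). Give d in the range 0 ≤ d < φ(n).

1861

φ(n) = (p−1)(q−1) = 108·28 = 3024.
Need d with 13·d ≡ 1 (mod 3024). Apply the extended Euclidean algorithm:
3024 = 232×13 + 8
13 = 1×8 + 5
8 = 1×5 + 3
5 = 1×3 + 2
3 = 1×2 + 1
2 = 2×1 + 0
Back-substitute:
1 = 3 − 2
1 = −5 + 2·3
1 = 2·8 − 3·5
1 = −3·13 + 5·8
1 = 5·3024 − 1163·13
So 13·(-1163) ≡ 1 (mod 3024), hence d ≡ -1163 ≡ 1861 (mod 3024).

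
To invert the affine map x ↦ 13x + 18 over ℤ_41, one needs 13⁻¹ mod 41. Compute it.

Run Euclid on (41, 13):
41 = 3·13 + 2
13 = 6·2 + 1
2 = 2·1 + 0
Since gcd(13, 41) = 1, back-substitute to write 1 as a combination:
1 = 13 − 6·2
1 = −6·41 + 19·13
So 13·19 ≡ 1 (mod 41).

19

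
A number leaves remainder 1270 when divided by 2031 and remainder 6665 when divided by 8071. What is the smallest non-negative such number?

Write x = 1270 + 2031·k. Then 2031·k ≡ 6665 − 1270 ≡ 5395 (mod 8071).
Need 2031⁻¹ mod 8071. Extended Euclid on (8071, 2031):
8071 = 3·2031 + 1978
2031 = 1·1978 + 53
1978 = 37·53 + 17
53 = 3·17 + 2
17 = 8·2 + 1
2 = 2·1 + 0
Back-substitute:
1 = 17 − 8·2
1 = −8·53 + 25·17
1 = 25·1978 − 933·53
1 = −933·2031 + 958·1978
1 = 958·8071 − 3807·2031
2031⁻¹ ≡ 4264 (mod 8071), so k ≡ 4264·5395 ≡ 1930 (mod 8071).
x = 1270 + 2031·1930 = 3921100.

3921100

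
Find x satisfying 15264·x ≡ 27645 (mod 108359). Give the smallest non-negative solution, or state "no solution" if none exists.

78183

First find gcd(15264, 108359):
108359 = 7·15264 + 1511
15264 = 10·1511 + 154
1511 = 9·154 + 125
154 = 1·125 + 29
125 = 4·29 + 9
29 = 3·9 + 2
9 = 4·2 + 1
2 = 2·1 + 0
gcd = 1, so a unique solution mod 108359 exists.
Back-substitute for the Bézout coefficients:
1 = 9 − 4·2
1 = −4·29 + 13·9
1 = 13·125 − 56·29
1 = −56·154 + 69·125
1 = 69·1511 − 677·154
1 = −677·15264 + 6839·1511
1 = 6839·108359 − 48550·15264
So 15264·(-48550) ≡ 1 (mod 108359), giving 15264⁻¹ ≡ 59809.
x ≡ 15264⁻¹·27645 ≡ 59809·27645 ≡ 78183 (mod 108359).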